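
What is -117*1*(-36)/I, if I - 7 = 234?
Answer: 4212/241 ≈ 17.477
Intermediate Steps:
I = 241 (I = 7 + 234 = 241)
-117*1*(-36)/I = -117*1*(-36)/241 = -(-4212)/241 = -117*(-36/241) = 4212/241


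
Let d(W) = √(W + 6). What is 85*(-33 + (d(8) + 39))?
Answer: 510 + 85*√14 ≈ 828.04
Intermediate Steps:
d(W) = √(6 + W)
85*(-33 + (d(8) + 39)) = 85*(-33 + (√(6 + 8) + 39)) = 85*(-33 + (√14 + 39)) = 85*(-33 + (39 + √14)) = 85*(6 + √14) = 510 + 85*√14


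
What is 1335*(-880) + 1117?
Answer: -1173683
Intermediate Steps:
1335*(-880) + 1117 = -1174800 + 1117 = -1173683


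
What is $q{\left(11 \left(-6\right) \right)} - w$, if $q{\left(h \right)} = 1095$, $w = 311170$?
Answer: $-310075$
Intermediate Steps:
$q{\left(11 \left(-6\right) \right)} - w = 1095 - 311170 = -310075$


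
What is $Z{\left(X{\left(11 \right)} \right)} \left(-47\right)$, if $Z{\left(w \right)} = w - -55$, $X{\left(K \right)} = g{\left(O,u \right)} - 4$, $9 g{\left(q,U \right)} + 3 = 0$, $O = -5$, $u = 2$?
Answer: $- \frac{7144}{3} \approx -2381.3$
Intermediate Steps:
$g{\left(q,U \right)} = - \frac{1}{3}$ ($g{\left(q,U \right)} = - \frac{1}{3} + \frac{1}{9} \cdot 0 = - \frac{1}{3} + 0 = - \frac{1}{3}$)
$X{\left(K \right)} = - \frac{13}{3}$ ($X{\left(K \right)} = - \frac{1}{3} - 4 = - \frac{13}{3}$)
$Z{\left(w \right)} = 55 + w$ ($Z{\left(w \right)} = w + 55 = 55 + w$)
$Z{\left(X{\left(11 \right)} \right)} \left(-47\right) = \left(55 - \frac{13}{3}\right) \left(-47\right) = \frac{152}{3} \left(-47\right) = - \frac{7144}{3}$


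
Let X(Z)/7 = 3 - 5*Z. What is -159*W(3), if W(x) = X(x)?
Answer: 13356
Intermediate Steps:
X(Z) = 21 - 35*Z (X(Z) = 7*(3 - 5*Z) = 21 - 35*Z)
W(x) = 21 - 35*x
-159*W(3) = -159*(21 - 35*3) = -159*(21 - 105) = -159*(-84) = 13356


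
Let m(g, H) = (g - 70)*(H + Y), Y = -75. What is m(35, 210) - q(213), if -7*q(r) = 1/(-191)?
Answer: -6317326/1337 ≈ -4725.0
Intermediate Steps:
q(r) = 1/1337 (q(r) = -⅐/(-191) = -⅐*(-1/191) = 1/1337)
m(g, H) = (-75 + H)*(-70 + g) (m(g, H) = (g - 70)*(H - 75) = (-70 + g)*(-75 + H) = (-75 + H)*(-70 + g))
m(35, 210) - q(213) = (5250 - 75*35 - 70*210 + 210*35) - 1*1/1337 = (5250 - 2625 - 14700 + 7350) - 1/1337 = -4725 - 1/1337 = -6317326/1337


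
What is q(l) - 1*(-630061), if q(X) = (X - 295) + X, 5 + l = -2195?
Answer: 625366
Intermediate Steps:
l = -2200 (l = -5 - 2195 = -2200)
q(X) = -295 + 2*X (q(X) = (-295 + X) + X = -295 + 2*X)
q(l) - 1*(-630061) = (-295 + 2*(-2200)) - 1*(-630061) = (-295 - 4400) + 630061 = -4695 + 630061 = 625366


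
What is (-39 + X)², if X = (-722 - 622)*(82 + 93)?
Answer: 55337387121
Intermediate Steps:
X = -235200 (X = -1344*175 = -235200)
(-39 + X)² = (-39 - 235200)² = (-235239)² = 55337387121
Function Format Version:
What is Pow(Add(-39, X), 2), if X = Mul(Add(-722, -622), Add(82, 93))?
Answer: 55337387121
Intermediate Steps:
X = -235200 (X = Mul(-1344, 175) = -235200)
Pow(Add(-39, X), 2) = Pow(Add(-39, -235200), 2) = Pow(-235239, 2) = 55337387121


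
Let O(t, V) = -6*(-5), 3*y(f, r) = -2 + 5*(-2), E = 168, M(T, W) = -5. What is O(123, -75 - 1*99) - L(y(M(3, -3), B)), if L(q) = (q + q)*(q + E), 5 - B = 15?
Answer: 1342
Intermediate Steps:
B = -10 (B = 5 - 1*15 = 5 - 15 = -10)
y(f, r) = -4 (y(f, r) = (-2 + 5*(-2))/3 = (-2 - 10)/3 = (⅓)*(-12) = -4)
O(t, V) = 30
L(q) = 2*q*(168 + q) (L(q) = (q + q)*(q + 168) = (2*q)*(168 + q) = 2*q*(168 + q))
O(123, -75 - 1*99) - L(y(M(3, -3), B)) = 30 - 2*(-4)*(168 - 4) = 30 - 2*(-4)*164 = 30 - 1*(-1312) = 30 + 1312 = 1342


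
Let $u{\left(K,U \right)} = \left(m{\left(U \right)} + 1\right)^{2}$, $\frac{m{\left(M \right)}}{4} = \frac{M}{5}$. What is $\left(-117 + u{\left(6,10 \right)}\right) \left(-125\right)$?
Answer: $4500$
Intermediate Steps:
$m{\left(M \right)} = \frac{4 M}{5}$ ($m{\left(M \right)} = 4 \frac{M}{5} = \frac{4 M}{5}$)
$u{\left(K,U \right)} = \left(1 + \frac{4 U}{5}\right)^{2}$ ($u{\left(K,U \right)} = \left(\frac{4 U}{5} + 1\right)^{2} = \left(1 + \frac{4 U}{5}\right)^{2}$)
$\left(-117 + u{\left(6,10 \right)}\right) \left(-125\right) = \left(-117 + \frac{\left(5 + 4 \cdot 10\right)^{2}}{25}\right) \left(-125\right) = \left(-117 + \frac{\left(5 + 40\right)^{2}}{25}\right) \left(-125\right) = \left(-117 + \frac{45^{2}}{25}\right) \left(-125\right) = \left(-117 + \frac{1}{25} \cdot 2025\right) \left(-125\right) = \left(-117 + 81\right) \left(-125\right) = \left(-36\right) \left(-125\right) = 4500$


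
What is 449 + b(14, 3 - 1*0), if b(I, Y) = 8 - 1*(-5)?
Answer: 462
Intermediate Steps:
b(I, Y) = 13 (b(I, Y) = 8 + 5 = 13)
449 + b(14, 3 - 1*0) = 449 + 13 = 462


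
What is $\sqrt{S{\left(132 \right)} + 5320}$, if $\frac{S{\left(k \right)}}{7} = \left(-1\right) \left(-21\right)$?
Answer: $\sqrt{5467} \approx 73.939$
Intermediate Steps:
$S{\left(k \right)} = 147$ ($S{\left(k \right)} = 7 \left(\left(-1\right) \left(-21\right)\right) = 7 \cdot 21 = 147$)
$\sqrt{S{\left(132 \right)} + 5320} = \sqrt{147 + 5320} = \sqrt{5467}$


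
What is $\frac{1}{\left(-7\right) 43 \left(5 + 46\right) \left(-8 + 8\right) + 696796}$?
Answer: $\frac{1}{696796} \approx 1.4351 \cdot 10^{-6}$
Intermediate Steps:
$\frac{1}{\left(-7\right) 43 \left(5 + 46\right) \left(-8 + 8\right) + 696796} = \frac{1}{- 301 \cdot 51 \cdot 0 + 696796} = \frac{1}{\left(-301\right) 0 + 696796} = \frac{1}{0 + 696796} = \frac{1}{696796}$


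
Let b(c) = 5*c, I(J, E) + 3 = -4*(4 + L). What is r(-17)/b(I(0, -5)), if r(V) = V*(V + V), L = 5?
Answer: -578/195 ≈ -2.9641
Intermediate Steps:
I(J, E) = -39 (I(J, E) = -3 - 4*(4 + 5) = -3 - 4*9 = -3 - 36 = -39)
r(V) = 2*V**2 (r(V) = V*(2*V) = 2*V**2)
r(-17)/b(I(0, -5)) = (2*(-17)**2)/((5*(-39))) = (2*289)/(-195) = 578*(-1/195) = -578/195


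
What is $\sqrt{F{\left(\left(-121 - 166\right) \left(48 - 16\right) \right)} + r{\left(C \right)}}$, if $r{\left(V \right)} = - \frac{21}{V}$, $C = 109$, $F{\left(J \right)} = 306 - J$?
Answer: $\frac{\sqrt{112748401}}{109} \approx 97.416$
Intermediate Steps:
$\sqrt{F{\left(\left(-121 - 166\right) \left(48 - 16\right) \right)} + r{\left(C \right)}} = \sqrt{\left(306 - \left(-121 - 166\right) \left(48 - 16\right)\right) - \frac{21}{109}} = \sqrt{\left(306 - \left(-287\right) 32\right) - \frac{21}{109}} = \sqrt{\left(306 - -9184\right) - \frac{21}{109}} = \sqrt{\left(306 + 9184\right) - \frac{21}{109}} = \sqrt{9490 - \frac{21}{109}} = \sqrt{\frac{1034389}{109}} = \frac{\sqrt{112748401}}{109}$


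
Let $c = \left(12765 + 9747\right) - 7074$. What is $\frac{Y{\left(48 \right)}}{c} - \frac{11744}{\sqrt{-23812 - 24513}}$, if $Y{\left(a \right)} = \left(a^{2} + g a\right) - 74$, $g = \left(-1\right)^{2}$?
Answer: $\frac{1139}{7719} + \frac{11744 i \sqrt{1933}}{9665} \approx 0.14756 + 53.423 i$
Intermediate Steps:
$g = 1$
$c = 15438$ ($c = 22512 - 7074 = 15438$)
$Y{\left(a \right)} = -74 + a + a^{2}$ ($Y{\left(a \right)} = \left(a^{2} + 1 a\right) - 74 = \left(a^{2} + a\right) - 74 = \left(a + a^{2}\right) - 74 = -74 + a + a^{2}$)
$\frac{Y{\left(48 \right)}}{c} - \frac{11744}{\sqrt{-23812 - 24513}} = \frac{-74 + 48 + 48^{2}}{15438} - \frac{11744}{\sqrt{-23812 - 24513}} = \left(-74 + 48 + 2304\right) \frac{1}{15438} - \frac{11744}{\sqrt{-48325}} = 2278 \cdot \frac{1}{15438} - \frac{11744}{5 i \sqrt{1933}} = \frac{1139}{7719} - 11744 \left(- \frac{i \sqrt{1933}}{9665}\right) = \frac{1139}{7719} + \frac{11744 i \sqrt{1933}}{9665}$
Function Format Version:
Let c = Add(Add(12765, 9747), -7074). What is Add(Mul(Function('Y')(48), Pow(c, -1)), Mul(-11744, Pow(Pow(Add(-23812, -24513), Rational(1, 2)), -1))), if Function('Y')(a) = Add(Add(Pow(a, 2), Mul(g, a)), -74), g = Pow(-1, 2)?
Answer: Add(Rational(1139, 7719), Mul(Rational(11744, 9665), I, Pow(1933, Rational(1, 2)))) ≈ Add(0.14756, Mul(53.423, I))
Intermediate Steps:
g = 1
c = 15438 (c = Add(22512, -7074) = 15438)
Function('Y')(a) = Add(-74, a, Pow(a, 2)) (Function('Y')(a) = Add(Add(Pow(a, 2), Mul(1, a)), -74) = Add(Add(Pow(a, 2), a), -74) = Add(Add(a, Pow(a, 2)), -74) = Add(-74, a, Pow(a, 2)))
Add(Mul(Function('Y')(48), Pow(c, -1)), Mul(-11744, Pow(Pow(Add(-23812, -24513), Rational(1, 2)), -1))) = Add(Mul(Add(-74, 48, Pow(48, 2)), Pow(15438, -1)), Mul(-11744, Pow(Pow(Add(-23812, -24513), Rational(1, 2)), -1))) = Add(Mul(Add(-74, 48, 2304), Rational(1, 15438)), Mul(-11744, Pow(Pow(-48325, Rational(1, 2)), -1))) = Add(Mul(2278, Rational(1, 15438)), Mul(-11744, Pow(Mul(5, I, Pow(1933, Rational(1, 2))), -1))) = Add(Rational(1139, 7719), Mul(-11744, Mul(Rational(-1, 9665), I, Pow(1933, Rational(1, 2))))) = Add(Rational(1139, 7719), Mul(Rational(11744, 9665), I, Pow(1933, Rational(1, 2))))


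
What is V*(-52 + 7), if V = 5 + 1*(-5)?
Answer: 0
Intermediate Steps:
V = 0 (V = 5 - 5 = 0)
V*(-52 + 7) = 0*(-52 + 7) = 0*(-45) = 0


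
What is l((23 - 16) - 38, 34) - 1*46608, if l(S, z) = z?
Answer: -46574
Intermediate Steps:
l((23 - 16) - 38, 34) - 1*46608 = 34 - 1*46608 = 34 - 46608 = -46574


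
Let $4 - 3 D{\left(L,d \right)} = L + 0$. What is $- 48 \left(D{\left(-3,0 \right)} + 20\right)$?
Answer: $-1072$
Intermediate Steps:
$D{\left(L,d \right)} = \frac{4}{3} - \frac{L}{3}$ ($D{\left(L,d \right)} = \frac{4}{3} - \frac{L + 0}{3} = \frac{4}{3} - \frac{L}{3}$)
$- 48 \left(D{\left(-3,0 \right)} + 20\right) = - 48 \left(\left(\frac{4}{3} - -1\right) + 20\right) = - 48 \left(\left(\frac{4}{3} + 1\right) + 20\right) = - 48 \left(\frac{7}{3} + 20\right) = \left(-48\right) \frac{67}{3} = -1072$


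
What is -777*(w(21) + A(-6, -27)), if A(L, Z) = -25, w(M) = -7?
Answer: 24864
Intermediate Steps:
-777*(w(21) + A(-6, -27)) = -777*(-7 - 25) = -777*(-32) = 24864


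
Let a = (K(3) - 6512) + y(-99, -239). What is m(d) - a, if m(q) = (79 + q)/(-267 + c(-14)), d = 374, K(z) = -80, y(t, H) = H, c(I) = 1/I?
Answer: 25534767/3739 ≈ 6829.3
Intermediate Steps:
m(q) = -1106/3739 - 14*q/3739 (m(q) = (79 + q)/(-267 + 1/(-14)) = (79 + q)/(-267 - 1/14) = (79 + q)/(-3739/14) = (79 + q)*(-14/3739) = -1106/3739 - 14*q/3739)
a = -6831 (a = (-80 - 6512) - 239 = -6592 - 239 = -6831)
m(d) - a = (-1106/3739 - 14/3739*374) - 1*(-6831) = (-1106/3739 - 5236/3739) + 6831 = -6342/3739 + 6831 = 25534767/3739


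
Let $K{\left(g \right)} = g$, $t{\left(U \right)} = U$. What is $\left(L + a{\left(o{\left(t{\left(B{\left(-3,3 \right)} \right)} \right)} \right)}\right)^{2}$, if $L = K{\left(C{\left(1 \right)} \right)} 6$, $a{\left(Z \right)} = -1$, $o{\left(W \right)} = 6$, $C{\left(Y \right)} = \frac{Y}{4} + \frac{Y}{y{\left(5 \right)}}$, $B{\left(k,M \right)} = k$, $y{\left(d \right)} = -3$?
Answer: $\frac{9}{4} \approx 2.25$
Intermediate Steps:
$C{\left(Y \right)} = - \frac{Y}{12}$ ($C{\left(Y \right)} = \frac{Y}{4} + \frac{Y}{-3} = Y \frac{1}{4} + Y \left(- \frac{1}{3}\right) = \frac{Y}{4} - \frac{Y}{3} = - \frac{Y}{12}$)
$L = - \frac{1}{2}$ ($L = \left(- \frac{1}{12}\right) 1 \cdot 6 = \left(- \frac{1}{12}\right) 6 = - \frac{1}{2} \approx -0.5$)
$\left(L + a{\left(o{\left(t{\left(B{\left(-3,3 \right)} \right)} \right)} \right)}\right)^{2} = \left(- \frac{1}{2} - 1\right)^{2} = \left(- \frac{3}{2}\right)^{2} = \frac{9}{4}$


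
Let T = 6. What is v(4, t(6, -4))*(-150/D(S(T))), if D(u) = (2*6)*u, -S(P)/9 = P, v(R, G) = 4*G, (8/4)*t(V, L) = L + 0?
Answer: -50/27 ≈ -1.8519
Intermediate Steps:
t(V, L) = L/2 (t(V, L) = (L + 0)/2 = L/2)
S(P) = -9*P
D(u) = 12*u
v(4, t(6, -4))*(-150/D(S(T))) = (4*((½)*(-4)))*(-150/(12*(-9*6))) = (4*(-2))*(-150/(12*(-54))) = -(-1200)/(-648) = -(-1200)*(-1)/648 = -8*25/108 = -50/27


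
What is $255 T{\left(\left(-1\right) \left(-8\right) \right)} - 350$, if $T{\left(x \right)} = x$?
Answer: $1690$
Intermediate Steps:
$255 T{\left(\left(-1\right) \left(-8\right) \right)} - 350 = 255 \left(\left(-1\right) \left(-8\right)\right) - 350 = 255 \cdot 8 - 350 = 2040 - 350 = 1690$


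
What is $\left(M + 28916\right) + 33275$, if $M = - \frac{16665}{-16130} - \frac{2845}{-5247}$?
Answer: $\frac{1052722653223}{16926822} \approx 62193.0$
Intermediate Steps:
$M = \frac{26666221}{16926822}$ ($M = \left(-16665\right) \left(- \frac{1}{16130}\right) - - \frac{2845}{5247} = \frac{3333}{3226} + \frac{2845}{5247} = \frac{26666221}{16926822} \approx 1.5754$)
$\left(M + 28916\right) + 33275 = \left(\frac{26666221}{16926822} + 28916\right) + 33275 = \frac{489482651173}{16926822} + 33275 = \frac{1052722653223}{16926822}$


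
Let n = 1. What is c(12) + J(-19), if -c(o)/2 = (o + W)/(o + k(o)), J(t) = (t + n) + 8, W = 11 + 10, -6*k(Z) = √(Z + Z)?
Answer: -3338/215 - 33*√6/215 ≈ -15.902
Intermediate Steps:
k(Z) = -√2*√Z/6 (k(Z) = -√(Z + Z)/6 = -√2*√Z/6)
W = 21
J(t) = 9 + t (J(t) = (t + 1) + 8 = (1 + t) + 8 = 9 + t)
c(o) = -2*(21 + o)/(o - √2*√o/6) (c(o) = -2*(o + 21)/(o - √2*√o/6) = -2*(21 + o)/(o - √2*√o/6))
c(12) + J(-19) = 12*(21 + 12)/(-6*12 + √2*√12) + (9 - 19) = 12*33/(-72 + √2*(2*√3)) - 10 = 12*33/(-72 + 2*√6) - 10 = 396/(-72 + 2*√6) - 10 = -10 + 396/(-72 + 2*√6)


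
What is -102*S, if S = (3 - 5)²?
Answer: -408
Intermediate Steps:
S = 4 (S = (-2)² = 4)
-102*S = -102*4 = -408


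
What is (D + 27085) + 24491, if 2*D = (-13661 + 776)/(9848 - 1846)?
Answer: 825409419/16004 ≈ 51575.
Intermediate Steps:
D = -12885/16004 (D = ((-13661 + 776)/(9848 - 1846))/2 = (-12885/8002)/2 = (-12885*1/8002)/2 = (½)*(-12885/8002) = -12885/16004 ≈ -0.80511)
(D + 27085) + 24491 = (-12885/16004 + 27085) + 24491 = 433455455/16004 + 24491 = 825409419/16004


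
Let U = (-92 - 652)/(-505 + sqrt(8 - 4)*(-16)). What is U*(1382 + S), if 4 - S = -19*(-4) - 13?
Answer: 328104/179 ≈ 1833.0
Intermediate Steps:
U = 248/179 (U = -744/(-505 + sqrt(4)*(-16)) = -744/(-505 + 2*(-16)) = -744/(-505 - 32) = -744/(-537) = -744*(-1/537) = 248/179 ≈ 1.3855)
S = -59 (S = 4 - (-19*(-4) - 13) = 4 - (76 - 13) = 4 - 1*63 = 4 - 63 = -59)
U*(1382 + S) = 248*(1382 - 59)/179 = (248/179)*1323 = 328104/179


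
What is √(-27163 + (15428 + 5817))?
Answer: I*√5918 ≈ 76.929*I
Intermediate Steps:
√(-27163 + (15428 + 5817)) = √(-27163 + 21245) = √(-5918) = I*√5918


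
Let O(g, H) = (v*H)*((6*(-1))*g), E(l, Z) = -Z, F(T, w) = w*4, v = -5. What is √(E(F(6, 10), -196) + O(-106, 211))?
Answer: 8*I*√10481 ≈ 819.01*I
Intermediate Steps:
F(T, w) = 4*w
O(g, H) = 30*H*g (O(g, H) = (-5*H)*((6*(-1))*g) = (-5*H)*(-6*g) = 30*H*g)
√(E(F(6, 10), -196) + O(-106, 211)) = √(-1*(-196) + 30*211*(-106)) = √(196 - 670980) = √(-670784) = 8*I*√10481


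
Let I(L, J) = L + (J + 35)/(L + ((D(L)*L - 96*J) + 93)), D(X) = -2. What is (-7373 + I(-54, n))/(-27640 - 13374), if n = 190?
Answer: 22396156/123677717 ≈ 0.18108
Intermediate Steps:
I(L, J) = L + (35 + J)/(93 - L - 96*J) (I(L, J) = L + (J + 35)/(L + ((-2*L - 96*J) + 93)) = L + (35 + J)/(L + ((-96*J - 2*L) + 93)) = L + (35 + J)/(L + (93 - 96*J - 2*L)) = L + (35 + J)/(93 - L - 96*J))
(-7373 + I(-54, n))/(-27640 - 13374) = (-7373 + (35 + 190 - 1*(-54)² + 93*(-54) - 96*190*(-54))/(93 - 1*(-54) - 96*190))/(-27640 - 13374) = (-7373 + (35 + 190 - 1*2916 - 5022 + 984960)/(93 + 54 - 18240))/(-41014) = (-7373 + (35 + 190 - 2916 - 5022 + 984960)/(-18093))*(-1/41014) = (-7373 - 1/18093*977247)*(-1/41014) = (-7373 - 325749/6031)*(-1/41014) = -44792312/6031*(-1/41014) = 22396156/123677717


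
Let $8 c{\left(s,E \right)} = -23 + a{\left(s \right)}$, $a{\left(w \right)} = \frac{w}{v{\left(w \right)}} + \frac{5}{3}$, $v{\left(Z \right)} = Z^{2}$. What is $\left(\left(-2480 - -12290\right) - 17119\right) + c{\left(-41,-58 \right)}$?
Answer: $- \frac{7194683}{984} \approx -7311.7$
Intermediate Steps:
$a{\left(w \right)} = \frac{5}{3} + \frac{1}{w}$ ($a{\left(w \right)} = \frac{w}{w^{2}} + \frac{5}{3} = \frac{w}{w^{2}} + 5 \cdot \frac{1}{3} = \frac{1}{w} + \frac{5}{3} = \frac{5}{3} + \frac{1}{w}$)
$c{\left(s,E \right)} = - \frac{8}{3} + \frac{1}{8 s}$ ($c{\left(s,E \right)} = \frac{-23 + \left(\frac{5}{3} + \frac{1}{s}\right)}{8} = \frac{- \frac{64}{3} + \frac{1}{s}}{8} = - \frac{8}{3} + \frac{1}{8 s}$)
$\left(\left(-2480 - -12290\right) - 17119\right) + c{\left(-41,-58 \right)} = \left(\left(-2480 - -12290\right) - 17119\right) + \frac{3 - -2624}{24 \left(-41\right)} = \left(\left(-2480 + 12290\right) - 17119\right) + \frac{1}{24} \left(- \frac{1}{41}\right) \left(3 + 2624\right) = \left(9810 - 17119\right) + \frac{1}{24} \left(- \frac{1}{41}\right) 2627 = -7309 - \frac{2627}{984} = - \frac{7194683}{984}$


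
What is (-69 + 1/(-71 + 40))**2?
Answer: 4579600/961 ≈ 4765.5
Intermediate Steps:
(-69 + 1/(-71 + 40))**2 = (-69 + 1/(-31))**2 = (-69 - 1/31)**2 = (-2140/31)**2 = 4579600/961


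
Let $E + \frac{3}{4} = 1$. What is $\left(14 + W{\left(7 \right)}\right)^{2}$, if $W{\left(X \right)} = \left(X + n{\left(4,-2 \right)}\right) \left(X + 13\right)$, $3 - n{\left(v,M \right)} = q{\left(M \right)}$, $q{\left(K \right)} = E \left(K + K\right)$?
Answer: $54756$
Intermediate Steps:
$E = \frac{1}{4}$ ($E = - \frac{3}{4} + 1 = \frac{1}{4} \approx 0.25$)
$q{\left(K \right)} = \frac{K}{2}$ ($q{\left(K \right)} = \frac{K + K}{4} = \frac{2 K}{4} = \frac{K}{2}$)
$n{\left(v,M \right)} = 3 - \frac{M}{2}$
$W{\left(X \right)} = \left(4 + X\right) \left(13 + X\right)$ ($W{\left(X \right)} = \left(X + \left(3 - -1\right)\right) \left(X + 13\right) = \left(X + \left(3 + 1\right)\right) \left(13 + X\right) = \left(X + 4\right) \left(13 + X\right) = \left(4 + X\right) \left(13 + X\right)$)
$\left(14 + W{\left(7 \right)}\right)^{2} = \left(14 + \left(52 + 7^{2} + 17 \cdot 7\right)\right)^{2} = \left(14 + \left(52 + 49 + 119\right)\right)^{2} = \left(14 + 220\right)^{2} = 234^{2} = 54756$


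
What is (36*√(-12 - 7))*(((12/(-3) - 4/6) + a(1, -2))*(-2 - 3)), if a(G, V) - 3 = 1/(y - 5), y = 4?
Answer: 480*I*√19 ≈ 2092.3*I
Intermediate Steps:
a(G, V) = 2 (a(G, V) = 3 + 1/(4 - 5) = 3 + 1/(-1) = 3 - 1 = 2)
(36*√(-12 - 7))*(((12/(-3) - 4/6) + a(1, -2))*(-2 - 3)) = (36*√(-12 - 7))*(((12/(-3) - 4/6) + 2)*(-2 - 3)) = (36*√(-19))*(((12*(-⅓) - 4*⅙) + 2)*(-5)) = (36*(I*√19))*(((-4 - ⅔) + 2)*(-5)) = (36*I*√19)*((-14/3 + 2)*(-5)) = (36*I*√19)*(-8/3*(-5)) = (36*I*√19)*(40/3) = 480*I*√19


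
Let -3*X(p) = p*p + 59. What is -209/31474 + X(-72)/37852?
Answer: -94375693/1787030772 ≈ -0.052811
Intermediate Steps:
X(p) = -59/3 - p**2/3 (X(p) = -(p*p + 59)/3 = -(p**2 + 59)/3 = -(59 + p**2)/3 = -59/3 - p**2/3)
-209/31474 + X(-72)/37852 = -209/31474 + (-59/3 - 1/3*(-72)**2)/37852 = -209*1/31474 + (-59/3 - 1/3*5184)*(1/37852) = -209/31474 + (-59/3 - 1728)*(1/37852) = -209/31474 - 5243/3*1/37852 = -209/31474 - 5243/113556 = -94375693/1787030772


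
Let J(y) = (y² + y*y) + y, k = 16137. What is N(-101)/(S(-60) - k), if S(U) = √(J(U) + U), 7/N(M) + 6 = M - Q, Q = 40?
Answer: 1793/607589941 + 2*√1770/5468309469 ≈ 2.9664e-6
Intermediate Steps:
J(y) = y + 2*y² (J(y) = (y² + y²) + y = 2*y² + y = y + 2*y²)
N(M) = 7/(-46 + M) (N(M) = 7/(-6 + (M - 1*40)) = 7/(-6 + (M - 40)) = 7/(-6 + (-40 + M)) = 7/(-46 + M))
S(U) = √(U + U*(1 + 2*U)) (S(U) = √(U*(1 + 2*U) + U) = √(U + U*(1 + 2*U)))
N(-101)/(S(-60) - k) = (7/(-46 - 101))/(√2*√(-60*(1 - 60)) - 1*16137) = (7/(-147))/(√2*√(-60*(-59)) - 16137) = (7*(-1/147))/(√2*√3540 - 16137) = -1/(21*(√2*(2*√885) - 16137)) = -1/(21*(2*√1770 - 16137)) = -1/(21*(-16137 + 2*√1770))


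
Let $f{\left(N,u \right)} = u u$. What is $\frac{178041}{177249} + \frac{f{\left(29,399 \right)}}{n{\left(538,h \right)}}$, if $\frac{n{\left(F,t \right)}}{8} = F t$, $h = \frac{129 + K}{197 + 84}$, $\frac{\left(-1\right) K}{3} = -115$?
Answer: $\frac{921393333745}{40178330656} \approx 22.933$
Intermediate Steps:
$f{\left(N,u \right)} = u^{2}$
$K = 345$ ($K = \left(-3\right) \left(-115\right) = 345$)
$h = \frac{474}{281}$ ($h = \frac{129 + 345}{197 + 84} = \frac{474}{281} \approx 1.6868$)
$n{\left(F,t \right)} = 8 F t$
$\frac{178041}{177249} + \frac{f{\left(29,399 \right)}}{n{\left(538,h \right)}} = \frac{178041}{177249} + \frac{399^{2}}{8 \cdot 538 \cdot \frac{474}{281}} = 178041 \cdot \frac{1}{177249} + \frac{159201}{\frac{2040096}{281}} = \frac{59347}{59083} + 159201 \cdot \frac{281}{2040096} = \frac{59347}{59083} + \frac{14911827}{680032} = \frac{921393333745}{40178330656}$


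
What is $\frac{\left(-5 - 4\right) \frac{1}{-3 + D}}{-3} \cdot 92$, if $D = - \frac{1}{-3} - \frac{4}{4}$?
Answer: $- \frac{828}{11} \approx -75.273$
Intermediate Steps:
$D = - \frac{2}{3}$ ($D = \left(-1\right) \left(- \frac{1}{3}\right) - 1 = \frac{1}{3} - 1 = - \frac{2}{3} \approx -0.66667$)
$\frac{\left(-5 - 4\right) \frac{1}{-3 + D}}{-3} \cdot 92 = \frac{\left(-5 - 4\right) \frac{1}{-3 - \frac{2}{3}}}{-3} \cdot 92 = - \frac{9}{- \frac{11}{3}} \left(- \frac{1}{3}\right) 92 = \left(-9\right) \left(- \frac{3}{11}\right) \left(- \frac{1}{3}\right) 92 = \frac{27}{11} \left(- \frac{1}{3}\right) 92 = \left(- \frac{9}{11}\right) 92 = - \frac{828}{11}$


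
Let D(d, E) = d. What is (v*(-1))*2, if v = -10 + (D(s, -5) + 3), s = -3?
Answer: 20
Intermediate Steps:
v = -10 (v = -10 + (-3 + 3) = -10 + 0 = -10)
(v*(-1))*2 = -10*(-1)*2 = 10*2 = 20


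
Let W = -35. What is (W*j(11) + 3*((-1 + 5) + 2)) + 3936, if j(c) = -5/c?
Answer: 43669/11 ≈ 3969.9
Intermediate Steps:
(W*j(11) + 3*((-1 + 5) + 2)) + 3936 = (-(-175)/11 + 3*((-1 + 5) + 2)) + 3936 = (-(-175)/11 + 3*(4 + 2)) + 3936 = (-35*(-5/11) + 3*6) + 3936 = (175/11 + 18) + 3936 = 373/11 + 3936 = 43669/11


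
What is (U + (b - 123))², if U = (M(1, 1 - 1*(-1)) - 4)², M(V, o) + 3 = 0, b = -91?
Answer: 27225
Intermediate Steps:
M(V, o) = -3 (M(V, o) = -3 + 0 = -3)
U = 49 (U = (-3 - 4)² = (-7)² = 49)
(U + (b - 123))² = (49 + (-91 - 123))² = (49 - 214)² = (-165)² = 27225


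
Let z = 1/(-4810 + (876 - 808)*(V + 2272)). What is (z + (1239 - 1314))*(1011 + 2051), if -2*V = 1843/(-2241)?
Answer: -38524816116129/167754494 ≈ -2.2965e+5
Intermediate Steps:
V = 1843/4482 (V = -1843/(2*(-2241)) = -1843*(-1)/(2*2241) = -1/2*(-1843/2241) = 1843/4482 ≈ 0.41120)
z = 2241/335508988 (z = 1/(-4810 + (876 - 808)*(1843/4482 + 2272)) = 1/(-4810 + 68*(10184947/4482)) = 1/(-4810 + 346288198/2241) = 1/(335508988/2241) = 2241/335508988 ≈ 6.6794e-6)
(z + (1239 - 1314))*(1011 + 2051) = (2241/335508988 + (1239 - 1314))*(1011 + 2051) = (2241/335508988 - 75)*3062 = -25163171859/335508988*3062 = -38524816116129/167754494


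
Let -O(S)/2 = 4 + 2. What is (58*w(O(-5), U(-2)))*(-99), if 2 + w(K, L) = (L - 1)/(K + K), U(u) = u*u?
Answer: 48807/4 ≈ 12202.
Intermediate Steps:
U(u) = u²
O(S) = -12 (O(S) = -2*(4 + 2) = -2*6 = -12)
w(K, L) = -2 + (-1 + L)/(2*K) (w(K, L) = -2 + (L - 1)/(K + K) = -2 + (-1 + L)/((2*K)) = -2 + (-1 + L)*(1/(2*K)) = -2 + (-1 + L)/(2*K))
(58*w(O(-5), U(-2)))*(-99) = (58*((½)*(-1 + (-2)² - 4*(-12))/(-12)))*(-99) = (58*((½)*(-1/12)*(-1 + 4 + 48)))*(-99) = (58*((½)*(-1/12)*51))*(-99) = (58*(-17/8))*(-99) = -493/4*(-99) = 48807/4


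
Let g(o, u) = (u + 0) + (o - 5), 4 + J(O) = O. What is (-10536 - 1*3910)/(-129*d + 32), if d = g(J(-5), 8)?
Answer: -233/13 ≈ -17.923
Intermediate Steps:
J(O) = -4 + O
g(o, u) = -5 + o + u (g(o, u) = u + (-5 + o) = -5 + o + u)
d = -6 (d = -5 + (-4 - 5) + 8 = -5 - 9 + 8 = -6)
(-10536 - 1*3910)/(-129*d + 32) = (-10536 - 1*3910)/(-129*(-6) + 32) = (-10536 - 3910)/(774 + 32) = -14446/806 = -14446*1/806 = -233/13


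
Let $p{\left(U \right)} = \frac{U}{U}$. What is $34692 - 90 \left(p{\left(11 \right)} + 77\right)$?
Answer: $27672$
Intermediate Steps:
$p{\left(U \right)} = 1$
$34692 - 90 \left(p{\left(11 \right)} + 77\right) = 34692 - 90 \left(1 + 77\right) = 34692 - 90 \cdot 78 = 34692 - 7020 = 27672$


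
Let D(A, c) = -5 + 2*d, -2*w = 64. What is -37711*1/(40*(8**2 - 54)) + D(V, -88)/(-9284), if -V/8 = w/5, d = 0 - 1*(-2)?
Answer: -87527131/928400 ≈ -94.277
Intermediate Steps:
w = -32 (w = -1/2*64 = -32)
d = 2 (d = 0 + 2 = 2)
V = 256/5 (V = -(-256)/5 = -8*(-32/5) = 256/5 ≈ 51.200)
D(A, c) = -1 (D(A, c) = -5 + 2*2 = -5 + 4 = -1)
-37711*1/(40*(8**2 - 54)) + D(V, -88)/(-9284) = -37711*1/(40*(8**2 - 54)) - 1/(-9284) = -37711*1/(40*(64 - 54)) - 1*(-1/9284) = -37711/(40*10) + 1/9284 = -37711/400 + 1/9284 = -87527131/928400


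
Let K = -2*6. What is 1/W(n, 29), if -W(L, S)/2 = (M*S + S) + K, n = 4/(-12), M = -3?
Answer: 1/140 ≈ 0.0071429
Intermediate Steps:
K = -12
n = -⅓ (n = 4*(-1/12) = -⅓ ≈ -0.33333)
W(L, S) = 24 + 4*S (W(L, S) = -2*((-3*S + S) - 12) = -2*(-2*S - 12) = -2*(-12 - 2*S) = 24 + 4*S)
1/W(n, 29) = 1/(24 + 4*29) = 1/(24 + 116) = 1/140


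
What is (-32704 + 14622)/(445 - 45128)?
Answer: 18082/44683 ≈ 0.40467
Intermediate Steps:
(-32704 + 14622)/(445 - 45128) = -18082/(-44683) = -18082*(-1/44683) = 18082/44683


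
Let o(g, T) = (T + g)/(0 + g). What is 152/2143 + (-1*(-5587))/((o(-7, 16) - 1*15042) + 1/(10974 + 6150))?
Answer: -1161084789908/3864275954795 ≈ -0.30047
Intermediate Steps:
o(g, T) = (T + g)/g
152/2143 + (-1*(-5587))/((o(-7, 16) - 1*15042) + 1/(10974 + 6150)) = 152/2143 + (-1*(-5587))/(((16 - 7)/(-7) - 1*15042) + 1/(10974 + 6150)) = 152*(1/2143) + 5587/((-⅐*9 - 15042) + 1/17124) = 152/2143 + 5587/((-9/7 - 15042) + 1/17124) = 152/2143 + 5587/(-105303/7 + 1/17124) = 152/2143 + 5587/(-1803208565/119868) = 152/2143 + 5587*(-119868/1803208565) = 152/2143 - 669702516/1803208565 = -1161084789908/3864275954795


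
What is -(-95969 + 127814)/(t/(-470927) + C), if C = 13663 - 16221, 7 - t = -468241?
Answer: 4998890105/401699838 ≈ 12.444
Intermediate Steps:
t = 468248 (t = 7 - 1*(-468241) = 7 + 468241 = 468248)
C = -2558
-(-95969 + 127814)/(t/(-470927) + C) = -(-95969 + 127814)/(468248/(-470927) - 2558) = -31845/(468248*(-1/470927) - 2558) = -31845/(-468248/470927 - 2558) = -31845/(-1205099514/470927) = -31845*(-470927)/1205099514 = -1*(-4998890105/401699838) = 4998890105/401699838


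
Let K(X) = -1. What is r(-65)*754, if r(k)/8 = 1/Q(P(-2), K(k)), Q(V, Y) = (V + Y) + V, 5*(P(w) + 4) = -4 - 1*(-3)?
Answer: -30160/47 ≈ -641.70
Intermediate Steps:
P(w) = -21/5 (P(w) = -4 + (-4 - 1*(-3))/5 = -4 + (-4 + 3)/5 = -4 + (⅕)*(-1) = -4 - ⅕ = -21/5)
Q(V, Y) = Y + 2*V
r(k) = -40/47 (r(k) = 8/(-1 + 2*(-21/5)) = 8/(-1 - 42/5) = 8/(-47/5) = 8*(-5/47) = -40/47)
r(-65)*754 = -40/47*754 = -30160/47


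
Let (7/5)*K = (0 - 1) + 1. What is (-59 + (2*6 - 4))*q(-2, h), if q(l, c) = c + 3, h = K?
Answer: -153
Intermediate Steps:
K = 0 (K = 5*((0 - 1) + 1)/7 = 5*(-1 + 1)/7 = (5/7)*0 = 0)
h = 0
q(l, c) = 3 + c
(-59 + (2*6 - 4))*q(-2, h) = (-59 + (2*6 - 4))*(3 + 0) = (-59 + (12 - 4))*3 = (-59 + 8)*3 = -51*3 = -153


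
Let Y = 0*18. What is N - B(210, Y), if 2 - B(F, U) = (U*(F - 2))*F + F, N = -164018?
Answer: -163810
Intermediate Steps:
Y = 0
B(F, U) = 2 - F - F*U*(-2 + F) (B(F, U) = 2 - ((U*(F - 2))*F + F) = 2 - ((U*(-2 + F))*F + F) = 2 - (F*U*(-2 + F) + F) = 2 - (F + F*U*(-2 + F)) = 2 + (-F - F*U*(-2 + F)) = 2 - F - F*U*(-2 + F))
N - B(210, Y) = -164018 - (2 - 1*210 - 1*0*210² + 2*210*0) = -164018 - (2 - 210 - 1*0*44100 + 0) = -164018 - (2 - 210 + 0 + 0) = -164018 - 1*(-208) = -164018 + 208 = -163810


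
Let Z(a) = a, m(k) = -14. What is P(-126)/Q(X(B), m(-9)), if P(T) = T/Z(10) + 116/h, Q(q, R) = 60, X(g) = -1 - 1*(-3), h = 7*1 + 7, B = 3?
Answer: -151/2100 ≈ -0.071905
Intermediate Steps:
h = 14 (h = 7 + 7 = 14)
X(g) = 2 (X(g) = -1 + 3 = 2)
P(T) = 58/7 + T/10 (P(T) = T/10 + 116/14 = T*(⅒) + 116*(1/14) = T/10 + 58/7 = 58/7 + T/10)
P(-126)/Q(X(B), m(-9)) = (58/7 + (⅒)*(-126))/60 = (58/7 - 63/5)*(1/60) = -151/35*1/60 = -151/2100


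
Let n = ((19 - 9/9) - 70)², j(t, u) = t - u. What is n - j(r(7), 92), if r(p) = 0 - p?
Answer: 2803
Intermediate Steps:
r(p) = -p
n = 2704 (n = ((19 - 9*⅑) - 70)² = ((19 - 1) - 70)² = (18 - 70)² = (-52)² = 2704)
n - j(r(7), 92) = 2704 - (-1*7 - 1*92) = 2704 - (-7 - 92) = 2704 - 1*(-99) = 2704 + 99 = 2803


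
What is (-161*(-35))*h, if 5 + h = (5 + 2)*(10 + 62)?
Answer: 2811865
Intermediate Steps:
h = 499 (h = -5 + (5 + 2)*(10 + 62) = -5 + 7*72 = -5 + 504 = 499)
(-161*(-35))*h = -161*(-35)*499 = 5635*499 = 2811865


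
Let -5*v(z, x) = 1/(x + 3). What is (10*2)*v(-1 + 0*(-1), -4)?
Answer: 4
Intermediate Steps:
v(z, x) = -1/(5*(3 + x)) (v(z, x) = -1/(5*(x + 3)) = -1/(5*(3 + x)))
(10*2)*v(-1 + 0*(-1), -4) = (10*2)*(-1/(15 + 5*(-4))) = 20*(-1/(15 - 20)) = 20*(-1/(-5)) = 20*(-1*(-1/5)) = 20*(1/5) = 4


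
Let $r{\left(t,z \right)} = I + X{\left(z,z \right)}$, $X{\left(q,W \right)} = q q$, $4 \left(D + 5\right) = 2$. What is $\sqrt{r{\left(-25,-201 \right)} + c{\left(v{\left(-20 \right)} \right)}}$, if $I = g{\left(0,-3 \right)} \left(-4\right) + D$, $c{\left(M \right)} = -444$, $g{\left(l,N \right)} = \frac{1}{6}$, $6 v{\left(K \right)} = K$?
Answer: $\frac{\sqrt{1438266}}{6} \approx 199.88$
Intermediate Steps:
$v{\left(K \right)} = \frac{K}{6}$
$g{\left(l,N \right)} = \frac{1}{6}$
$D = - \frac{9}{2}$ ($D = -5 + \frac{1}{4} \cdot 2 = -5 + \frac{1}{2} = - \frac{9}{2} \approx -4.5$)
$X{\left(q,W \right)} = q^{2}$
$I = - \frac{31}{6}$ ($I = \frac{1}{6} \left(-4\right) - \frac{9}{2} = - \frac{2}{3} - \frac{9}{2} = - \frac{31}{6} \approx -5.1667$)
$r{\left(t,z \right)} = - \frac{31}{6} + z^{2}$
$\sqrt{r{\left(-25,-201 \right)} + c{\left(v{\left(-20 \right)} \right)}} = \sqrt{\left(- \frac{31}{6} + \left(-201\right)^{2}\right) - 444} = \sqrt{\left(- \frac{31}{6} + 40401\right) - 444} = \sqrt{\frac{242375}{6} - 444} = \sqrt{\frac{239711}{6}} = \frac{\sqrt{1438266}}{6}$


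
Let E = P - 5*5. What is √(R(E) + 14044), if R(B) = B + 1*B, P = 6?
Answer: √14006 ≈ 118.35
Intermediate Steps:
E = -19 (E = 6 - 5*5 = 6 - 25 = -19)
R(B) = 2*B (R(B) = B + B = 2*B)
√(R(E) + 14044) = √(2*(-19) + 14044) = √(-38 + 14044) = √14006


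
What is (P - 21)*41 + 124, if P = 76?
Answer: 2379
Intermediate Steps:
(P - 21)*41 + 124 = (76 - 21)*41 + 124 = 55*41 + 124 = 2255 + 124 = 2379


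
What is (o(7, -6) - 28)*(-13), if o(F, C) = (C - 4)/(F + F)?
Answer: 2613/7 ≈ 373.29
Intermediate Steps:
o(F, C) = (-4 + C)/(2*F) (o(F, C) = (-4 + C)/((2*F)) = (-4 + C)*(1/(2*F)) = (-4 + C)/(2*F))
(o(7, -6) - 28)*(-13) = ((½)*(-4 - 6)/7 - 28)*(-13) = ((½)*(⅐)*(-10) - 28)*(-13) = (-5/7 - 28)*(-13) = -201/7*(-13) = 2613/7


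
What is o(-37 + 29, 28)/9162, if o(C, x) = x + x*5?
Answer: 28/1527 ≈ 0.018337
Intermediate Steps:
o(C, x) = 6*x (o(C, x) = x + 5*x = 6*x)
o(-37 + 29, 28)/9162 = (6*28)/9162 = 168*(1/9162) = 28/1527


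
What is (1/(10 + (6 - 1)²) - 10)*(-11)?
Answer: 3839/35 ≈ 109.69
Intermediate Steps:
(1/(10 + (6 - 1)²) - 10)*(-11) = (1/(10 + 5²) - 10)*(-11) = (1/(10 + 25) - 10)*(-11) = (1/35 - 10)*(-11) = -349/35*(-11) = 3839/35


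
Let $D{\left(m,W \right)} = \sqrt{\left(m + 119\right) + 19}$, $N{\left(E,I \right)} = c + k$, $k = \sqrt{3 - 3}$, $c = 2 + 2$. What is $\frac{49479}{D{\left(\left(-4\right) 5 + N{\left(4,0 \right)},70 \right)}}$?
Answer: $\frac{49479 \sqrt{122}}{122} \approx 4479.6$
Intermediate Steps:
$c = 4$
$k = 0$ ($k = \sqrt{0} = 0$)
$N{\left(E,I \right)} = 4$ ($N{\left(E,I \right)} = 4 + 0 = 4$)
$D{\left(m,W \right)} = \sqrt{138 + m}$ ($D{\left(m,W \right)} = \sqrt{\left(119 + m\right) + 19} = \sqrt{138 + m}$)
$\frac{49479}{D{\left(\left(-4\right) 5 + N{\left(4,0 \right)},70 \right)}} = \frac{49479}{\sqrt{138 + \left(\left(-4\right) 5 + 4\right)}} = \frac{49479}{\sqrt{138 + \left(-20 + 4\right)}} = \frac{49479}{\sqrt{138 - 16}} = \frac{49479}{\sqrt{122}} = 49479 \frac{\sqrt{122}}{122} = \frac{49479 \sqrt{122}}{122}$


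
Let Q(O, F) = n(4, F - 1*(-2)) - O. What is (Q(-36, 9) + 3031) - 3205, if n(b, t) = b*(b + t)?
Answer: -78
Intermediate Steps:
Q(O, F) = 24 - O + 4*F (Q(O, F) = 4*(4 + (F - 1*(-2))) - O = 4*(4 + (F + 2)) - O = 4*(4 + (2 + F)) - O = 4*(6 + F) - O = (24 + 4*F) - O = 24 - O + 4*F)
(Q(-36, 9) + 3031) - 3205 = ((24 - 1*(-36) + 4*9) + 3031) - 3205 = ((24 + 36 + 36) + 3031) - 3205 = (96 + 3031) - 3205 = 3127 - 3205 = -78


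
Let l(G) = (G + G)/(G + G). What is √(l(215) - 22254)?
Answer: 17*I*√77 ≈ 149.17*I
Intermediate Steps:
l(G) = 1 (l(G) = (2*G)/((2*G)) = (2*G)*(1/(2*G)) = 1)
√(l(215) - 22254) = √(1 - 22254) = √(-22253) = 17*I*√77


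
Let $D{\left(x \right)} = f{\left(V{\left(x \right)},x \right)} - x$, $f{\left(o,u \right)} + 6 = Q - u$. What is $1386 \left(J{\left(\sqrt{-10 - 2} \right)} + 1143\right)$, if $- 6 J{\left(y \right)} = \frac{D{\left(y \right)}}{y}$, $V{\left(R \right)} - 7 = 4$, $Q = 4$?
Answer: $1584660 - 77 i \sqrt{3} \approx 1.5847 \cdot 10^{6} - 133.37 i$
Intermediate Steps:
$V{\left(R \right)} = 11$ ($V{\left(R \right)} = 7 + 4 = 11$)
$f{\left(o,u \right)} = -2 - u$ ($f{\left(o,u \right)} = -6 - \left(-4 + u\right) = -2 - u$)
$D{\left(x \right)} = -2 - 2 x$ ($D{\left(x \right)} = \left(-2 - x\right) - x = -2 - 2 x$)
$J{\left(y \right)} = - \frac{-2 - 2 y}{6 y}$ ($J{\left(y \right)} = - \frac{\left(-2 - 2 y\right) \frac{1}{y}}{6} = - \frac{\frac{1}{y} \left(-2 - 2 y\right)}{6} = - \frac{-2 - 2 y}{6 y}$)
$1386 \left(J{\left(\sqrt{-10 - 2} \right)} + 1143\right) = 1386 \left(\frac{1 + \sqrt{-10 - 2}}{3 \sqrt{-10 - 2}} + 1143\right) = 1386 \left(\frac{1 + \sqrt{-12}}{3 \sqrt{-12}} + 1143\right) = 1386 \left(\frac{1 + 2 i \sqrt{3}}{3 \cdot 2 i \sqrt{3}} + 1143\right) = 1386 \left(\frac{- \frac{i \sqrt{3}}{6} \left(1 + 2 i \sqrt{3}\right)}{3} + 1143\right) = 1386 \left(- \frac{i \sqrt{3} \left(1 + 2 i \sqrt{3}\right)}{18} + 1143\right) = 1386 \left(1143 - \frac{i \sqrt{3} \left(1 + 2 i \sqrt{3}\right)}{18}\right) = 1584198 - 77 i \sqrt{3} \left(1 + 2 i \sqrt{3}\right)$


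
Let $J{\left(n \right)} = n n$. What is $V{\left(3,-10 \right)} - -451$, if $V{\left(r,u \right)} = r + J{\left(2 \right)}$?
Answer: $458$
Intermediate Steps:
$J{\left(n \right)} = n^{2}$
$V{\left(r,u \right)} = 4 + r$ ($V{\left(r,u \right)} = r + 2^{2} = r + 4 = 4 + r$)
$V{\left(3,-10 \right)} - -451 = \left(4 + 3\right) - -451 = 7 + 451 = 458$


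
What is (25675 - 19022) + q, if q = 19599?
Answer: 26252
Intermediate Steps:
(25675 - 19022) + q = (25675 - 19022) + 19599 = 6653 + 19599 = 26252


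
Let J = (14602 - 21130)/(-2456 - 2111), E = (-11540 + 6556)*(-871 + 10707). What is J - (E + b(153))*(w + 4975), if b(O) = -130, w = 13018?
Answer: 4028397306907902/4567 ≈ 8.8207e+11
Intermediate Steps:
E = -49022624 (E = -4984*9836 = -49022624)
J = 6528/4567 (J = -6528/(-4567) = -6528*(-1/4567) = 6528/4567 ≈ 1.4294)
J - (E + b(153))*(w + 4975) = 6528/4567 - (-49022624 - 130)*(13018 + 4975) = 6528/4567 - (-49022754)*17993 = 6528/4567 - 1*(-882066412722) = 6528/4567 + 882066412722 = 4028397306907902/4567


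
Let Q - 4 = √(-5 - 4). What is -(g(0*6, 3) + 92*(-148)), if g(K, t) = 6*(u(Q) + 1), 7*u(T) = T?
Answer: 95246/7 - 18*I/7 ≈ 13607.0 - 2.5714*I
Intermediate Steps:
Q = 4 + 3*I (Q = 4 + √(-5 - 4) = 4 + √(-9) = 4 + 3*I ≈ 4.0 + 3.0*I)
u(T) = T/7
g(K, t) = 66/7 + 18*I/7 (g(K, t) = 6*((4 + 3*I)/7 + 1) = 6*((4/7 + 3*I/7) + 1) = 6*(11/7 + 3*I/7) = 66/7 + 18*I/7)
-(g(0*6, 3) + 92*(-148)) = -((66/7 + 18*I/7) + 92*(-148)) = -((66/7 + 18*I/7) - 13616) = -(-95246/7 + 18*I/7) = 95246/7 - 18*I/7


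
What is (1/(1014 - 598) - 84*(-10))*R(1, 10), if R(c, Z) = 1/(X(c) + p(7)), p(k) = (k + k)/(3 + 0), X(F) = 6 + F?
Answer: 1048323/14560 ≈ 72.000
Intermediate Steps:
p(k) = 2*k/3 (p(k) = (2*k)/3 = (2*k)*(1/3) = 2*k/3)
R(c, Z) = 1/(32/3 + c) (R(c, Z) = 1/((6 + c) + (2/3)*7) = 1/((6 + c) + 14/3) = 1/(32/3 + c))
(1/(1014 - 598) - 84*(-10))*R(1, 10) = (1/(1014 - 598) - 84*(-10))*(3/(32 + 3*1)) = (1/416 + 840)*(3/(32 + 3)) = (1/416 + 840)*(3/35) = 349441*(3*(1/35))/416 = (349441/416)*(3/35) = 1048323/14560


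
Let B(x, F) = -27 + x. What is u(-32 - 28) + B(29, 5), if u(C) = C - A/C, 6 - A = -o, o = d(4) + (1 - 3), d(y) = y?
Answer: -868/15 ≈ -57.867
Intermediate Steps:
o = 2 (o = 4 + (1 - 3) = 4 - 2 = 2)
A = 8 (A = 6 - (-1)*2 = 6 - 1*(-2) = 6 + 2 = 8)
u(C) = C - 8/C
u(-32 - 28) + B(29, 5) = ((-32 - 28) - 8/(-32 - 28)) + (-27 + 29) = (-60 - 8/(-60)) + 2 = (-60 - 8*(-1/60)) + 2 = (-60 + 2/15) + 2 = -898/15 + 2 = -868/15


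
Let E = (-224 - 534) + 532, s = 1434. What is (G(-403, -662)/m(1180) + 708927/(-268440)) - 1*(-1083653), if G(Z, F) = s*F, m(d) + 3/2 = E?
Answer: 8857795737857/8142680 ≈ 1.0878e+6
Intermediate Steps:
E = -226 (E = -758 + 532 = -226)
m(d) = -455/2 (m(d) = -3/2 - 226 = -455/2)
G(Z, F) = 1434*F
(G(-403, -662)/m(1180) + 708927/(-268440)) - 1*(-1083653) = ((1434*(-662))/(-455/2) + 708927/(-268440)) - 1*(-1083653) = (-949308*(-2/455) + 708927*(-1/268440)) + 1083653 = (1898616/455 - 236309/89480) + 1083653 = 33956127817/8142680 + 1083653 = 8857795737857/8142680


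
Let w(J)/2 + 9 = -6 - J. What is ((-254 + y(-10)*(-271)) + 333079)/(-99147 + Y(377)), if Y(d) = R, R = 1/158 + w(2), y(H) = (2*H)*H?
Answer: -44022750/15670597 ≈ -2.8093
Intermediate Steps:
w(J) = -30 - 2*J (w(J) = -18 + 2*(-6 - J) = -18 + (-12 - 2*J) = -30 - 2*J)
y(H) = 2*H²
R = -5371/158 (R = 1/158 + (-30 - 2*2) = 1/158 + (-30 - 4) = 1/158 - 34 = -5371/158 ≈ -33.994)
Y(d) = -5371/158
((-254 + y(-10)*(-271)) + 333079)/(-99147 + Y(377)) = ((-254 + (2*(-10)²)*(-271)) + 333079)/(-99147 - 5371/158) = ((-254 + (2*100)*(-271)) + 333079)/(-15670597/158) = ((-254 + 200*(-271)) + 333079)*(-158/15670597) = ((-254 - 54200) + 333079)*(-158/15670597) = (-54454 + 333079)*(-158/15670597) = 278625*(-158/15670597) = -44022750/15670597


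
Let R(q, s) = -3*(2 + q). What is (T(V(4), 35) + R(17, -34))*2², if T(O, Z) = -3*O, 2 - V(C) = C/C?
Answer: -240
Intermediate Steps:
V(C) = 1 (V(C) = 2 - C/C = 2 - 1*1 = 2 - 1 = 1)
R(q, s) = -6 - 3*q
(T(V(4), 35) + R(17, -34))*2² = (-3*1 + (-6 - 3*17))*2² = (-3 + (-6 - 51))*4 = (-3 - 57)*4 = -60*4 = -240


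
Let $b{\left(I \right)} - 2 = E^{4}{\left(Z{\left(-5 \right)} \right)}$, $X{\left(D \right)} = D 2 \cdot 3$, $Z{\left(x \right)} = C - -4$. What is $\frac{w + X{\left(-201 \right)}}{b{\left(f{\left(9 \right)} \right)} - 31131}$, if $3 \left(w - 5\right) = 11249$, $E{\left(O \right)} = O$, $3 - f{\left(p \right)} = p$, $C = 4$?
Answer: $- \frac{7646}{81099} \approx -0.09428$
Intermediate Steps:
$f{\left(p \right)} = 3 - p$
$Z{\left(x \right)} = 8$ ($Z{\left(x \right)} = 4 - -4 = 4 + 4 = 8$)
$w = \frac{11264}{3}$ ($w = 5 + \frac{1}{3} \cdot 11249 = 5 + \frac{11249}{3} = \frac{11264}{3} \approx 3754.7$)
$X{\left(D \right)} = 6 D$ ($X{\left(D \right)} = 2 D 3 = 6 D$)
$b{\left(I \right)} = 4098$ ($b{\left(I \right)} = 2 + 8^{4} = 2 + 4096 = 4098$)
$\frac{w + X{\left(-201 \right)}}{b{\left(f{\left(9 \right)} \right)} - 31131} = \frac{\frac{11264}{3} + 6 \left(-201\right)}{4098 - 31131} = \frac{\frac{11264}{3} - 1206}{-27033} = \frac{7646}{3} \left(- \frac{1}{27033}\right) = - \frac{7646}{81099}$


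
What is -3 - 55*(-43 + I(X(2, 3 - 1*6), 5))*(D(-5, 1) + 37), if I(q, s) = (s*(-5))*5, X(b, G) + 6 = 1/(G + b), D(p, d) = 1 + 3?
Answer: 378837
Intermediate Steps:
D(p, d) = 4
X(b, G) = -6 + 1/(G + b)
I(q, s) = -25*s (I(q, s) = -5*s*5 = -25*s)
-3 - 55*(-43 + I(X(2, 3 - 1*6), 5))*(D(-5, 1) + 37) = -3 - 55*(-43 - 25*5)*(4 + 37) = -3 - 55*(-43 - 125)*41 = -3 - (-9240)*41 = -3 - 55*(-6888) = -3 + 378840 = 378837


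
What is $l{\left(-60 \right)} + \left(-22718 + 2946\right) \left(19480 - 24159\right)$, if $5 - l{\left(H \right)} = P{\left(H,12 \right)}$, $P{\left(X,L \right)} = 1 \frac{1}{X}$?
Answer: $\frac{5550791581}{60} \approx 9.2513 \cdot 10^{7}$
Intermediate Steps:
$P{\left(X,L \right)} = \frac{1}{X}$
$l{\left(H \right)} = 5 - \frac{1}{H}$
$l{\left(-60 \right)} + \left(-22718 + 2946\right) \left(19480 - 24159\right) = \left(5 - \frac{1}{-60}\right) + \left(-22718 + 2946\right) \left(19480 - 24159\right) = \left(5 - - \frac{1}{60}\right) - -92513188 = \left(5 + \frac{1}{60}\right) + 92513188 = \frac{301}{60} + 92513188 = \frac{5550791581}{60}$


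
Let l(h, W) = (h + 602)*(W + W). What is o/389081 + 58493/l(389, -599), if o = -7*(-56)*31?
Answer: -38393741/2128681874 ≈ -0.018036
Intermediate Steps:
l(h, W) = 2*W*(602 + h) (l(h, W) = (602 + h)*(2*W) = 2*W*(602 + h))
o = 12152 (o = 392*31 = 12152)
o/389081 + 58493/l(389, -599) = 12152/389081 + 58493/((2*(-599)*(602 + 389))) = 12152*(1/389081) + 58493/((2*(-599)*991)) = 56/1793 + 58493/(-1187218) = 56/1793 + 58493*(-1/1187218) = 56/1793 - 58493/1187218 = -38393741/2128681874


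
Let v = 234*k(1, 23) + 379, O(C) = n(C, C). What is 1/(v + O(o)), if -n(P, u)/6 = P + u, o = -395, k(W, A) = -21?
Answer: 1/205 ≈ 0.0048781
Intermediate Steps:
n(P, u) = -6*P - 6*u (n(P, u) = -6*(P + u) = -6*P - 6*u)
O(C) = -12*C (O(C) = -6*C - 6*C = -12*C)
v = -4535 (v = 234*(-21) + 379 = -4914 + 379 = -4535)
1/(v + O(o)) = 1/(-4535 - 12*(-395)) = 1/(-4535 + 4740) = 1/205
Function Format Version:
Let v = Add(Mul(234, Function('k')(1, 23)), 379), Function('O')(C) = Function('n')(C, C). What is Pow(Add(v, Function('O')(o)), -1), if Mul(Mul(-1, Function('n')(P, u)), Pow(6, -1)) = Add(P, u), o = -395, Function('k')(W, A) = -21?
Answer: Rational(1, 205) ≈ 0.0048781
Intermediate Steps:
Function('n')(P, u) = Add(Mul(-6, P), Mul(-6, u)) (Function('n')(P, u) = Mul(-6, Add(P, u)) = Add(Mul(-6, P), Mul(-6, u)))
Function('O')(C) = Mul(-12, C) (Function('O')(C) = Add(Mul(-6, C), Mul(-6, C)) = Mul(-12, C))
v = -4535 (v = Add(Mul(234, -21), 379) = Add(-4914, 379) = -4535)
Pow(Add(v, Function('O')(o)), -1) = Pow(Add(-4535, Mul(-12, -395)), -1) = Pow(Add(-4535, 4740), -1) = Pow(205, -1) = Rational(1, 205)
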